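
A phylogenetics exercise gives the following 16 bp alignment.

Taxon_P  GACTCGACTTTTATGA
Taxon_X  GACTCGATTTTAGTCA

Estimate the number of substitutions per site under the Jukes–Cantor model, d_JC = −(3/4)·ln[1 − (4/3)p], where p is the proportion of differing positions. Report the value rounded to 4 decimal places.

0.3041

The sequences differ at positions 8 (C/T), 12 (T/A), 13 (A/G), 15 (G/C).
p = 4/16 = 0.250000.
d = −0.75 · ln(1 − (4/3)·0.250000) = −0.75 · ln(0.666667) = −0.75 · (-0.405465) = 0.3041.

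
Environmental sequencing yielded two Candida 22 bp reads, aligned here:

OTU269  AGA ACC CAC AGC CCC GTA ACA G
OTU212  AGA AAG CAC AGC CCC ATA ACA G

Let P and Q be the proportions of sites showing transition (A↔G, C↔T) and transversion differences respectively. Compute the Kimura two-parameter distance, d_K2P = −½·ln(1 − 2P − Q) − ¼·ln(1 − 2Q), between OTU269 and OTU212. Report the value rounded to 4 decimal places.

Mismatches occur at site 5 (C/A, transversion), site 6 (C/G, transversion), site 16 (G/A, transition).
Of the 3 differences, 1 transition and 2 transversions over 22 sites: P = 1/22 = 0.045455, Q = 2/22 = 0.090909.
d = −0.5·ln(0.818181) − 0.25·ln(0.818182) = −0.5·(-0.200672) − 0.25·(-0.200670) = 0.1505.

0.1505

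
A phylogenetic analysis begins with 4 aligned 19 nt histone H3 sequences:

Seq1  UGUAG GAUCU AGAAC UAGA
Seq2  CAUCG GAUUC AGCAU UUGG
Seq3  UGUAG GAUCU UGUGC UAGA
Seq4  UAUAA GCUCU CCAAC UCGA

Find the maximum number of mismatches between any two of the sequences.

Pairwise Hamming distances:
  Seq1 vs Seq2: 9
  Seq1 vs Seq3: 3
  Seq1 vs Seq4: 6
  Seq2 vs Seq3: 11
  Seq2 vs Seq4: 12
  Seq3 vs Seq4: 8
The largest is 12, between Seq2 and Seq4.

12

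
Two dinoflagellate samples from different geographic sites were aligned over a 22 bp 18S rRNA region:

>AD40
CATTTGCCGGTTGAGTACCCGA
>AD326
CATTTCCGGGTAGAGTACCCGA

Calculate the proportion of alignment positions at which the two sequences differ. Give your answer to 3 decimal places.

Mismatches occur at site 6 (G↔C), site 8 (C↔G), site 12 (T↔A).
There are 3 differences over 22 sites, so p = 3/22 = 0.136.

0.136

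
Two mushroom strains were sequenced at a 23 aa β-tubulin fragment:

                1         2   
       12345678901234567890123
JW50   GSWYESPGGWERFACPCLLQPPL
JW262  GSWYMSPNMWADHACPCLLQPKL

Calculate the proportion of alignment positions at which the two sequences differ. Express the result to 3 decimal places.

0.304

Mismatches occur at site 5 (E/M), site 8 (G/N), site 9 (G/M), site 11 (E/A), site 12 (R/D), site 13 (F/H), site 22 (P/K).
There are 7 differences over 23 sites, so p = 7/23 = 0.304.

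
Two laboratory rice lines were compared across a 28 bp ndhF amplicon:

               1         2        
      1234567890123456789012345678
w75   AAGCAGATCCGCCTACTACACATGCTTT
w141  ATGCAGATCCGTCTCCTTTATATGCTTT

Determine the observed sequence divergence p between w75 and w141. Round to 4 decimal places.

0.2143

Mismatches occur at site 2 (A↔T), site 12 (C↔T), site 15 (A↔C), site 18 (A↔T), site 19 (C↔T), site 21 (C↔T).
There are 6 differences over 28 sites, so p = 6/28 = 0.2143.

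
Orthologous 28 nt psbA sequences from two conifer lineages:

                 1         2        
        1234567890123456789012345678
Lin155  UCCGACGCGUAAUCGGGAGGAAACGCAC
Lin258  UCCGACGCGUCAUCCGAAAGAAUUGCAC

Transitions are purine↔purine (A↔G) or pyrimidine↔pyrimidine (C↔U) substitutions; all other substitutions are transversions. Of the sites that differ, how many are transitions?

3

Differing sites — 11:A/C (Tv); 15:G/C (Tv); 17:G/A (Ti); 19:G/A (Ti); 23:A/U (Tv); 24:C/U (Ti).
Of the 6 differences, 3 transitions and 3 transversions, so the answer is 3.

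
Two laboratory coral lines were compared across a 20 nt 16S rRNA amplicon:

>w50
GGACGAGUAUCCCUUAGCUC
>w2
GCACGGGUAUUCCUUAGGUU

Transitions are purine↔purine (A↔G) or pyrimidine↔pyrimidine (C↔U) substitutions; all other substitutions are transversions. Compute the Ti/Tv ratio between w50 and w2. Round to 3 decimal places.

1.500

The sequences differ at positions 2 (G/C, transversion), 6 (A/G, transition), 11 (C/U, transition), 18 (C/G, transversion), 20 (C/U, transition).
Of the 5 differences, 3 transitions and 2 transversions, so Ti/Tv = 3/2 = 1.500.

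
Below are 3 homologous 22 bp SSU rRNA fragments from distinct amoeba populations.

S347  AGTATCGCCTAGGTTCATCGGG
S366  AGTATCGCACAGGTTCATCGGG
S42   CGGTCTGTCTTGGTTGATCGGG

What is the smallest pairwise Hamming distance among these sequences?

Pairwise Hamming distances:
  S347 vs S366: 2
  S347 vs S42: 8
  S366 vs S42: 10
The smallest is 2, between S347 and S366.

2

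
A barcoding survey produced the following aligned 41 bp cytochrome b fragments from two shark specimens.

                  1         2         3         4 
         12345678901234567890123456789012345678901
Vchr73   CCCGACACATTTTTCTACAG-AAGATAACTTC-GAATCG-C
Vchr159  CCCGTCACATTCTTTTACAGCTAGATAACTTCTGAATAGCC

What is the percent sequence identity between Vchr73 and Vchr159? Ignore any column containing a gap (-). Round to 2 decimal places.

Excluding the 3 gap columns leaves 38 comparable sites.
Differing sites — 5:A/T; 12:T/C; 15:C/T; 22:A/T; 38:C/A.
33 of the 38 comparable sites match, so the percent identity is 33/38 × 100 = 86.84%.

86.84%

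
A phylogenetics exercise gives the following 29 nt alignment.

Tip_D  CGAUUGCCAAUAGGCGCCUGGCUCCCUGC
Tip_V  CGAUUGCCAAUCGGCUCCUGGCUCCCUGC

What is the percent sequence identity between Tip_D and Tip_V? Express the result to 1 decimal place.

Differing sites — 12:A/C; 16:G/U.
27 of the 29 sites match, so the percent identity is 27/29 × 100 = 93.1%.

93.1%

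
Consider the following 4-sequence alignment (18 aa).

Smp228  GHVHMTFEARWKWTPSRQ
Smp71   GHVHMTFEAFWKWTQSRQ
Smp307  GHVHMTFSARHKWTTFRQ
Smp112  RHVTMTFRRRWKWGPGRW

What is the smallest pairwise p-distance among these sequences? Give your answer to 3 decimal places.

Pairwise Hamming distances:
  Smp228 vs Smp71: 2
  Smp228 vs Smp307: 4
  Smp228 vs Smp112: 7
  Smp71 vs Smp307: 5
  Smp71 vs Smp112: 9
  Smp307 vs Smp112: 9
The smallest is 2 mismatches, between Smp228 and Smp71; p = 2/18 = 0.111.

0.111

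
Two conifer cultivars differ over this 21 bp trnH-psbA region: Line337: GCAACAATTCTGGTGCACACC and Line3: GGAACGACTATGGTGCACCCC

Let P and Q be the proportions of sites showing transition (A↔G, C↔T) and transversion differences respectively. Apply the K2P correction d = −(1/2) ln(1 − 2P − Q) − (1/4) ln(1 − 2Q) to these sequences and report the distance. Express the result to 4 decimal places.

Mismatches occur at site 2 (C→G, transversion), site 6 (A→G, transition), site 8 (T→C, transition), site 10 (C→A, transversion), site 19 (A→C, transversion).
Of the 5 differences, 2 transitions and 3 transversions over 21 sites: P = 2/21 = 0.095238, Q = 3/21 = 0.142857.
d = −0.5·ln(0.666667) − 0.25·ln(0.714286) = −0.5·(-0.405465) − 0.25·(-0.336472) = 0.2869.

0.2869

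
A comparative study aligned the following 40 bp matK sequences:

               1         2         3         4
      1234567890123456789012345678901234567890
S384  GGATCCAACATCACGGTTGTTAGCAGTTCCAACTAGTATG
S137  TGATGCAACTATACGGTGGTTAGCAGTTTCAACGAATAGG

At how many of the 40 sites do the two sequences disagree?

10

Differing sites — 1:G/T; 5:C/G; 10:A/T; 11:T/A; 12:C/T; 18:T/G; 29:C/T; 34:T/G; 36:G/A; 39:T/G.
That gives 10 mismatches out of 40 aligned sites, so the Hamming distance is 10.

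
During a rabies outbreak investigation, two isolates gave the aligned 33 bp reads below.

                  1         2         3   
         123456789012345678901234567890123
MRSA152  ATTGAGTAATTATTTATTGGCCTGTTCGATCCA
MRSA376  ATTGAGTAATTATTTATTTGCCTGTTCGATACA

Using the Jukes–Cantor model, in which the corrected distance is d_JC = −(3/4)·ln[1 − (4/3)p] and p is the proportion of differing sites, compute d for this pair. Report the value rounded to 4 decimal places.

0.0632

Mismatches occur at site 19 (G→T), site 31 (C→A).
p = 2/33 = 0.060606.
d = −0.75 · ln(1 − (4/3)·0.060606) = −0.75 · ln(0.919192) = −0.75 · (-0.084260) = 0.0632.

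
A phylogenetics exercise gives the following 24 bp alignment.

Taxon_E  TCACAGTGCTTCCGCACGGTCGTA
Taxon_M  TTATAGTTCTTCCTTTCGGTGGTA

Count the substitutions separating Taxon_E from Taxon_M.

7

The sequences differ at positions 2 (C/T), 4 (C/T), 8 (G/T), 14 (G/T), 15 (C/T), 16 (A/T), 21 (C/G).
That gives 7 mismatches out of 24 aligned sites, so the Hamming distance is 7.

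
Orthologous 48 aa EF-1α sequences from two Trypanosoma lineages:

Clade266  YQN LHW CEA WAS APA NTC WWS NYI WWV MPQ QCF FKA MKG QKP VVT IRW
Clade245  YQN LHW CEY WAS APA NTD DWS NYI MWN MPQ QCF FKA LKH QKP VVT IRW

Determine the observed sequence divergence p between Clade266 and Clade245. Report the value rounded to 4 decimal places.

0.1458

Differing sites — 9:A/Y; 18:C/D; 19:W/D; 25:W/M; 27:V/N; 37:M/L; 39:G/H.
There are 7 differences over 48 sites, so p = 7/48 = 0.1458.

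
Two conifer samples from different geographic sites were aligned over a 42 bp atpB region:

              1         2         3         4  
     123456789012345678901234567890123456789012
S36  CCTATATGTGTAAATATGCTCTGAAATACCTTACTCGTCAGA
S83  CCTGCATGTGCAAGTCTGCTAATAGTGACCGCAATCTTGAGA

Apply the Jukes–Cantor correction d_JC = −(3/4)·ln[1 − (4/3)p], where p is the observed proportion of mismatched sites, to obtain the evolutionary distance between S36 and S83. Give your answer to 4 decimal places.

0.5319

Differing sites — 4:A/G; 5:T/C; 11:T/C; 14:A/G; 16:A/C; 21:C/A; 22:T/A; 23:G/T; 25:A/G; 26:A/T; 27:T/G; 31:T/G; 32:T/C; 34:C/A; 37:G/T; 39:C/G.
p = 16/42 = 0.380952.
d = −0.75 · ln(1 − (4/3)·0.380952) = −0.75 · ln(0.492064) = −0.75 · (-0.709146) = 0.5319.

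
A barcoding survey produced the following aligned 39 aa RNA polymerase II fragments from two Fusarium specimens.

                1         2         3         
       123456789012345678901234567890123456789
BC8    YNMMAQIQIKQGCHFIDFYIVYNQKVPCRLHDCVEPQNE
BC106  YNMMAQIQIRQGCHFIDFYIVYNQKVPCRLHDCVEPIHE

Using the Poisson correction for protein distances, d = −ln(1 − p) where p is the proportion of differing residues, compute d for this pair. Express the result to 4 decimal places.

0.0800

The sequences differ at positions 10 (K/R), 37 (Q/I), 38 (N/H).
p = 3/39 = 0.076923.
d = −ln(1 − 0.076923) = −ln(0.923077) = 0.0800.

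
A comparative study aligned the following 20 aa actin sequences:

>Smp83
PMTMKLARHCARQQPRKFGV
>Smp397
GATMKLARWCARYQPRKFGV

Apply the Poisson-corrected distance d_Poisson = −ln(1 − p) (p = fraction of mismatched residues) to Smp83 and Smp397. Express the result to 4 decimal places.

0.2231

Differing sites — 1:P/G; 2:M/A; 9:H/W; 13:Q/Y.
p = 4/20 = 0.200000.
d = −ln(1 − 0.200000) = −ln(0.800000) = 0.2231.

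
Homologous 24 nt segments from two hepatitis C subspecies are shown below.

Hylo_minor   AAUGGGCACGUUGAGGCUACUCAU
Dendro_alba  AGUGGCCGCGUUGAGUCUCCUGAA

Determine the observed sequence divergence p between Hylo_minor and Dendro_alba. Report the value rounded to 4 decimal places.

Mismatches occur at site 2 (A/G), site 6 (G/C), site 8 (A/G), site 16 (G/U), site 19 (A/C), site 22 (C/G), site 24 (U/A).
There are 7 differences over 24 sites, so p = 7/24 = 0.2917.

0.2917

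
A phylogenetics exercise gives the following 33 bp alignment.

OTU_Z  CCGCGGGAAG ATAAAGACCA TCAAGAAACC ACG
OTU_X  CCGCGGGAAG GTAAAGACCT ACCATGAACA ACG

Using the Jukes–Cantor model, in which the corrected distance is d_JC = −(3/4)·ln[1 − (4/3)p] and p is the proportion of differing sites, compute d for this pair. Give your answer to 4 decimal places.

Differing sites — 11:A/G; 20:A/T; 21:T/A; 23:A/C; 25:G/T; 26:A/G; 30:C/A.
p = 7/33 = 0.212121.
d = −0.75 · ln(1 − (4/3)·0.212121) = −0.75 · ln(0.717172) = −0.75 · (-0.332440) = 0.2493.

0.2493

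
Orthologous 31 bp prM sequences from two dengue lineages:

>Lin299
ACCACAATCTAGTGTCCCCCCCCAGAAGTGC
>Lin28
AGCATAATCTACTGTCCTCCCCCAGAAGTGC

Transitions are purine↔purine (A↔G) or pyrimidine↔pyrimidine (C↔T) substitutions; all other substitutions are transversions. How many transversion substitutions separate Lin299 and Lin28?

2

Differing sites — 2:C/G (Tv); 5:C/T (Ti); 12:G/C (Tv); 18:C/T (Ti).
Of the 4 differences, 2 transitions and 2 transversions, so the answer is 2.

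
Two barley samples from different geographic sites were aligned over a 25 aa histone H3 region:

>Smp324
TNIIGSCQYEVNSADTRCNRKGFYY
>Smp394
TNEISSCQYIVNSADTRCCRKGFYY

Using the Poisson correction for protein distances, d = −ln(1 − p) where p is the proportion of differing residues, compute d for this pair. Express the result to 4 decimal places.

0.1744

The sequences differ at positions 3 (I/E), 5 (G/S), 10 (E/I), 19 (N/C).
p = 4/25 = 0.160000.
d = −ln(1 − 0.160000) = −ln(0.840000) = 0.1744.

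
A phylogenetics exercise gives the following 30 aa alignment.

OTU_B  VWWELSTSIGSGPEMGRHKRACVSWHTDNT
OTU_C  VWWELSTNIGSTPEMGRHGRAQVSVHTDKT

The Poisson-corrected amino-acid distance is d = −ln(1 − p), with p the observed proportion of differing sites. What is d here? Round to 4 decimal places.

0.2231

Mismatches occur at site 8 (S→N), site 12 (G→T), site 19 (K→G), site 22 (C→Q), site 25 (W→V), site 29 (N→K).
p = 6/30 = 0.200000.
d = −ln(1 − 0.200000) = −ln(0.800000) = 0.2231.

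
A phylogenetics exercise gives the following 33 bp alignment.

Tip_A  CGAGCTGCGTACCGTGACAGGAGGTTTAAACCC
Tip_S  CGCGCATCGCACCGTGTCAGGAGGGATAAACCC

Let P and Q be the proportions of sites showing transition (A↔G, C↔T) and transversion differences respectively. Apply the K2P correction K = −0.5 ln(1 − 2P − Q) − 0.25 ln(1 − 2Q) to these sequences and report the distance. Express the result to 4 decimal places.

0.2518

The sequences differ at positions 3 (A/C, transversion), 6 (T/A, transversion), 7 (G/T, transversion), 10 (T/C, transition), 17 (A/T, transversion), 25 (T/G, transversion), 26 (T/A, transversion).
Of the 7 differences, 1 transition and 6 transversions over 33 sites: P = 1/33 = 0.030303, Q = 6/33 = 0.181818.
d = −0.5·ln(0.757576) − 0.25·ln(0.636364) = −0.5·(-0.277631) − 0.25·(-0.451985) = 0.2518.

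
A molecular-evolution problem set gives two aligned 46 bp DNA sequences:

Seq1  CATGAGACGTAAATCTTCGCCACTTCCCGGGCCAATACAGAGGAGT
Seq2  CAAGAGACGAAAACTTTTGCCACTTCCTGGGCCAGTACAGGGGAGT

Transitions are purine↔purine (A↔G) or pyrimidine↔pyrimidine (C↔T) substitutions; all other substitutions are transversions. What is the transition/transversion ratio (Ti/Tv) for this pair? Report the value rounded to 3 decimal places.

3.000

Differing sites — 3:T/A (Tv); 10:T/A (Tv); 14:T/C (Ti); 15:C/T (Ti); 18:C/T (Ti); 28:C/T (Ti); 35:A/G (Ti); 41:A/G (Ti).
Of the 8 differences, 6 transitions and 2 transversions, so Ti/Tv = 6/2 = 3.000.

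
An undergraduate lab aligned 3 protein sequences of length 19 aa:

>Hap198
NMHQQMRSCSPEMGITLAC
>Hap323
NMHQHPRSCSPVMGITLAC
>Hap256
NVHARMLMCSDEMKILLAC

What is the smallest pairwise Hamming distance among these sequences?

3

Pairwise Hamming distances:
  Hap198 vs Hap323: 3
  Hap198 vs Hap256: 8
  Hap323 vs Hap256: 10
The smallest is 3, between Hap198 and Hap323.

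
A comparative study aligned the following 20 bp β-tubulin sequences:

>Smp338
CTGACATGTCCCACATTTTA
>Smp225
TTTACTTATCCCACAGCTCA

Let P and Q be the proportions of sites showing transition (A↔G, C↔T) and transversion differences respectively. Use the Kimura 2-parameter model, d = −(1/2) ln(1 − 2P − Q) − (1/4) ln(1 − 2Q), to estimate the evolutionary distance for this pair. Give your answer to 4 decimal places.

Mismatches occur at site 1 (C→T, transition), site 3 (G→T, transversion), site 6 (A→T, transversion), site 8 (G→A, transition), site 16 (T→G, transversion), site 17 (T→C, transition), site 19 (T→C, transition).
Of the 7 differences, 4 transitions and 3 transversions over 20 sites: P = 4/20 = 0.200000, Q = 3/20 = 0.150000.
d = −0.5·ln(0.450000) − 0.25·ln(0.700000) = −0.5·(-0.798508) − 0.25·(-0.356675) = 0.4884.

0.4884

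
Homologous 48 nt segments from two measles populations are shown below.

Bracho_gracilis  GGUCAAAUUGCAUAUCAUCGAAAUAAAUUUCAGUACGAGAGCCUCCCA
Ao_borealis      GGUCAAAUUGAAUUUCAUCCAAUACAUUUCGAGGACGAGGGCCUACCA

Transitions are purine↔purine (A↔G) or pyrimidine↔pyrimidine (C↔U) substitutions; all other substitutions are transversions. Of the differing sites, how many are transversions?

10

Mismatches occur at site 11 (C↔A, transversion), site 14 (A↔U, transversion), site 20 (G↔C, transversion), site 23 (A↔U, transversion), site 24 (U↔A, transversion), site 25 (A↔C, transversion), site 27 (A↔U, transversion), site 30 (U↔C, transition), site 31 (C↔G, transversion), site 34 (U↔G, transversion), site 40 (A↔G, transition), site 45 (C↔A, transversion).
Of the 12 differences, 2 transitions and 10 transversions, so the answer is 10.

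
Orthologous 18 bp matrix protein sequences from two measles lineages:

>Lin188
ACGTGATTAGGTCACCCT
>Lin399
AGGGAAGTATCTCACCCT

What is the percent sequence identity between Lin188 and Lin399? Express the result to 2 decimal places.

66.67%

Mismatches occur at site 2 (C→G), site 4 (T→G), site 5 (G→A), site 7 (T→G), site 10 (G→T), site 11 (G→C).
12 of the 18 sites match, so the percent identity is 12/18 × 100 = 66.67%.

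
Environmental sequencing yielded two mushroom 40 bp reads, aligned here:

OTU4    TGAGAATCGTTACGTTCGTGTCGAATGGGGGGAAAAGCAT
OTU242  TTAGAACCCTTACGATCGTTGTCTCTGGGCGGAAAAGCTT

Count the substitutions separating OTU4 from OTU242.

12

Mismatches occur at site 2 (G↔T), site 7 (T↔C), site 9 (G↔C), site 15 (T↔A), site 20 (G↔T), site 21 (T↔G), site 22 (C↔T), site 23 (G↔C), site 24 (A↔T), site 25 (A↔C), site 30 (G↔C), site 39 (A↔T).
That gives 12 mismatches out of 40 aligned sites, so the Hamming distance is 12.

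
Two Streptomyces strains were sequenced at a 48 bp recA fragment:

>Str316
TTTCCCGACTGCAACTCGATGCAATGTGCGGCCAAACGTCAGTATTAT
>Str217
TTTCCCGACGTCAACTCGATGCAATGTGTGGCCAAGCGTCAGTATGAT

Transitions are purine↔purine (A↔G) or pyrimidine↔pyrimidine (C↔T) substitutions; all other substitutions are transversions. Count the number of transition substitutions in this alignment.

2

Differing sites — 10:T/G (Tv); 11:G/T (Tv); 29:C/T (Ti); 36:A/G (Ti); 46:T/G (Tv).
Of the 5 differences, 2 transitions and 3 transversions, so the answer is 2.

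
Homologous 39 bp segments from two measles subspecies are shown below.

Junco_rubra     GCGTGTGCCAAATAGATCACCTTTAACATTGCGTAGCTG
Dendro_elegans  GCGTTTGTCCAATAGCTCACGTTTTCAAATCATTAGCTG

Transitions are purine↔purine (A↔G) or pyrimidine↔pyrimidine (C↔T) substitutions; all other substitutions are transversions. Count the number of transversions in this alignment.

11

The sequences differ at positions 5 (G/T, transversion), 8 (C/T, transition), 10 (A/C, transversion), 16 (A/C, transversion), 21 (C/G, transversion), 25 (A/T, transversion), 26 (A/C, transversion), 27 (C/A, transversion), 29 (T/A, transversion), 31 (G/C, transversion), 32 (C/A, transversion), 33 (G/T, transversion).
Of the 12 differences, 1 transition and 11 transversions, so the answer is 11.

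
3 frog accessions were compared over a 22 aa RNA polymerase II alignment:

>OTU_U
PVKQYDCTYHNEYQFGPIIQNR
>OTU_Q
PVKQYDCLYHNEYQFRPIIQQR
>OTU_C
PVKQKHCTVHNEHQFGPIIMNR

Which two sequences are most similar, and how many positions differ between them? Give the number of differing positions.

Pairwise Hamming distances:
  OTU_U vs OTU_Q: 3
  OTU_U vs OTU_C: 5
  OTU_Q vs OTU_C: 8
The smallest is 3, between OTU_U and OTU_Q.

3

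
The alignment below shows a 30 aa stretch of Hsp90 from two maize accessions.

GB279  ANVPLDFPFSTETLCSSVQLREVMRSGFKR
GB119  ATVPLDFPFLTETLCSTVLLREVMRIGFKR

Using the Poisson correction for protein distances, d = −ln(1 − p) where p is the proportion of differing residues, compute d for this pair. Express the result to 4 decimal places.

The sequences differ at positions 2 (N/T), 10 (S/L), 17 (S/T), 19 (Q/L), 26 (S/I).
p = 5/30 = 0.166667.
d = −ln(1 − 0.166667) = −ln(0.833333) = 0.1823.

0.1823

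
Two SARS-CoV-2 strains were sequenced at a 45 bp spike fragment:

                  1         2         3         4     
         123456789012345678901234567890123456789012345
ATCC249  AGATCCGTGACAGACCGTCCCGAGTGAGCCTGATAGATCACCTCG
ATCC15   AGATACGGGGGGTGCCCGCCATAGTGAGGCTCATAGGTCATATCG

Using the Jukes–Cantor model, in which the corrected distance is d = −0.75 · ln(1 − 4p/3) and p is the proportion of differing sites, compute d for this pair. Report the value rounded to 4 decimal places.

0.4819

The sequences differ at positions 5 (C/A), 8 (T/G), 10 (A/G), 11 (C/G), 12 (A/G), 13 (G/T), 14 (A/G), 17 (G/C), 18 (T/G), 21 (C/A), 22 (G/T), 29 (C/G), 32 (G/C), 37 (A/G), 41 (C/T), 42 (C/A).
p = 16/45 = 0.355556.
d = −0.75 · ln(1 − (4/3)·0.355556) = −0.75 · ln(0.525925) = −0.75 · (-0.642597) = 0.4819.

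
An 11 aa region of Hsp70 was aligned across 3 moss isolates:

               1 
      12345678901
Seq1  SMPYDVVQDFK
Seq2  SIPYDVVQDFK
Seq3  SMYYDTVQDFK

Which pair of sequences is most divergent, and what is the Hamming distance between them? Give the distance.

3

Pairwise Hamming distances:
  Seq1 vs Seq2: 1
  Seq1 vs Seq3: 2
  Seq2 vs Seq3: 3
The largest is 3, between Seq2 and Seq3.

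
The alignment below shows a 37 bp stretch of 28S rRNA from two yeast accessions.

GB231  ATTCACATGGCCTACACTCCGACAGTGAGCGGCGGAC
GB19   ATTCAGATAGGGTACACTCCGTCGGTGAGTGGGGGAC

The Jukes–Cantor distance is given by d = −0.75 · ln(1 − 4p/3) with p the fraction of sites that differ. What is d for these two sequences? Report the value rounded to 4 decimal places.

The sequences differ at positions 6 (C/G), 9 (G/A), 11 (C/G), 12 (C/G), 22 (A/T), 24 (A/G), 30 (C/T), 33 (C/G).
p = 8/37 = 0.216216.
d = −0.75 · ln(1 − (4/3)·0.216216) = −0.75 · ln(0.711712) = −0.75 · (-0.340082) = 0.2551.

0.2551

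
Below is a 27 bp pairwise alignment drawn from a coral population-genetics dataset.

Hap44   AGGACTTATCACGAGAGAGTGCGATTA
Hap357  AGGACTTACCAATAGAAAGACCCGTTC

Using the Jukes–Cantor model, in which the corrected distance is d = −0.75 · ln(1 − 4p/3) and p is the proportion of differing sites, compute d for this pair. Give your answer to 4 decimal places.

Differing sites — 9:T/C; 12:C/A; 13:G/T; 17:G/A; 20:T/A; 21:G/C; 23:G/C; 24:A/G; 27:A/C.
p = 9/27 = 0.333333.
d = −0.75 · ln(1 − (4/3)·0.333333) = −0.75 · ln(0.555556) = −0.75 · (-0.587786) = 0.4408.

0.4408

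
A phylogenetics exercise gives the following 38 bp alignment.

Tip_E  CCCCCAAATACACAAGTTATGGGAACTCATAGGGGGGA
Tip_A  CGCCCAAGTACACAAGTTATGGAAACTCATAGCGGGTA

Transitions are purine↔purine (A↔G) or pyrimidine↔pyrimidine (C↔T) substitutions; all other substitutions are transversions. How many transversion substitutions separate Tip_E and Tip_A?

The sequences differ at positions 2 (C/G, transversion), 8 (A/G, transition), 23 (G/A, transition), 33 (G/C, transversion), 37 (G/T, transversion).
Of the 5 differences, 2 transitions and 3 transversions, so the answer is 3.

3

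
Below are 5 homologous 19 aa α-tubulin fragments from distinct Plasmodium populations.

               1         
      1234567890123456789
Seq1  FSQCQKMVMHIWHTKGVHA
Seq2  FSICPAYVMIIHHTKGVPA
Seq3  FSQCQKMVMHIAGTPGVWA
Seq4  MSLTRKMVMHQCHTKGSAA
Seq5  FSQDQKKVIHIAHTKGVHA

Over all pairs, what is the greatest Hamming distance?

Pairwise Hamming distances:
  Seq1 vs Seq2: 7
  Seq1 vs Seq3: 4
  Seq1 vs Seq4: 8
  Seq1 vs Seq5: 4
  Seq2 vs Seq3: 9
  Seq2 vs Seq4: 11
  Seq2 vs Seq5: 9
  Seq3 vs Seq4: 10
  Seq3 vs Seq5: 6
  Seq4 vs Seq5: 10
The largest is 11, between Seq2 and Seq4.

11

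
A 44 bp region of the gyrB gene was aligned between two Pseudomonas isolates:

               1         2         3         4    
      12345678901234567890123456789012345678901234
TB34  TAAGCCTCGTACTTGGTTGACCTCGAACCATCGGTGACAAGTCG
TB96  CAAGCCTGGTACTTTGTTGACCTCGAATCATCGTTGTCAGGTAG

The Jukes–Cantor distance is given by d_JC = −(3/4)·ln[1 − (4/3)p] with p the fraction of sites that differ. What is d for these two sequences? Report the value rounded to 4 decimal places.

0.2082

Differing sites — 1:T/C; 8:C/G; 15:G/T; 28:C/T; 34:G/T; 37:A/T; 40:A/G; 43:C/A.
p = 8/44 = 0.181818.
d = −0.75 · ln(1 − (4/3)·0.181818) = −0.75 · ln(0.757576) = −0.75 · (-0.277631) = 0.2082.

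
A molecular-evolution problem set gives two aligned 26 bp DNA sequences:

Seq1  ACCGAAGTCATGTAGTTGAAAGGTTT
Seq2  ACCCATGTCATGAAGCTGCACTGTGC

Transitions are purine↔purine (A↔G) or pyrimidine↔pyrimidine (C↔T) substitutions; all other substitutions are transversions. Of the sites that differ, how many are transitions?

Mismatches occur at site 4 (G/C, transversion), site 6 (A/T, transversion), site 13 (T/A, transversion), site 16 (T/C, transition), site 19 (A/C, transversion), site 21 (A/C, transversion), site 22 (G/T, transversion), site 25 (T/G, transversion), site 26 (T/C, transition).
Of the 9 differences, 2 transitions and 7 transversions, so the answer is 2.

2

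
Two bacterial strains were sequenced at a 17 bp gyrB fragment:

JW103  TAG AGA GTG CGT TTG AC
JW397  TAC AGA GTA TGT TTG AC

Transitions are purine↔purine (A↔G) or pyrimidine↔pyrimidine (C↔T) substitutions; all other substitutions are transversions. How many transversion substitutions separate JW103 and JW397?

The sequences differ at positions 3 (G/C, transversion), 9 (G/A, transition), 10 (C/T, transition).
Of the 3 differences, 2 transitions and 1 transversion, so the answer is 1.

1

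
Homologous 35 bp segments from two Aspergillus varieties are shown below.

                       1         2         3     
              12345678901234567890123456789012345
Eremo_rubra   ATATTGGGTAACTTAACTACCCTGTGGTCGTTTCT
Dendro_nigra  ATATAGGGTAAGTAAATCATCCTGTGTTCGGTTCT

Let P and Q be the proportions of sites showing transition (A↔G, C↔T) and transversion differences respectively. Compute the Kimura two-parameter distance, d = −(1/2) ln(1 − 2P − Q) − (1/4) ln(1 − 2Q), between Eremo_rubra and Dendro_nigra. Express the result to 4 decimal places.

Differing sites — 5:T/A (Tv); 12:C/G (Tv); 14:T/A (Tv); 17:C/T (Ti); 18:T/C (Ti); 20:C/T (Ti); 27:G/T (Tv); 31:T/G (Tv).
Of the 8 differences, 3 transitions and 5 transversions over 35 sites: P = 3/35 = 0.085714, Q = 5/35 = 0.142857.
d = −0.5·ln(0.685715) − 0.25·ln(0.714286) = −0.5·(-0.377293) − 0.25·(-0.336472) = 0.2728.

0.2728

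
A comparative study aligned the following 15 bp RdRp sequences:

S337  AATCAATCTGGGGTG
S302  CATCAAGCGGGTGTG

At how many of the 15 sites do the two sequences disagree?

Mismatches occur at site 1 (A→C), site 7 (T→G), site 9 (T→G), site 12 (G→T).
That gives 4 mismatches out of 15 aligned sites, so the Hamming distance is 4.

4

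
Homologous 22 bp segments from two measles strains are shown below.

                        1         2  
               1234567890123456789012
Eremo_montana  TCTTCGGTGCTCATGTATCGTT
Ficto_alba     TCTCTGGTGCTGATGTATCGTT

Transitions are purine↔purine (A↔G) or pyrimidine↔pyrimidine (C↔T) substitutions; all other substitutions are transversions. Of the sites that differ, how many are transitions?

2

Differing sites — 4:T/C (Ti); 5:C/T (Ti); 12:C/G (Tv).
Of the 3 differences, 2 transitions and 1 transversion, so the answer is 2.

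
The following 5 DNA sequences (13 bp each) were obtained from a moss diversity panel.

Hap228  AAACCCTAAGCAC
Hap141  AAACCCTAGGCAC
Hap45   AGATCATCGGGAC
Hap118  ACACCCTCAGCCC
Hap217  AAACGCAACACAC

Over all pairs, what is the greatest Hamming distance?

Pairwise Hamming distances:
  Hap228 vs Hap141: 1
  Hap228 vs Hap45: 6
  Hap228 vs Hap118: 3
  Hap228 vs Hap217: 4
  Hap141 vs Hap45: 5
  Hap141 vs Hap118: 4
  Hap141 vs Hap217: 4
  Hap45 vs Hap118: 6
  Hap45 vs Hap217: 9
  Hap118 vs Hap217: 7
The largest is 9, between Hap45 and Hap217.

9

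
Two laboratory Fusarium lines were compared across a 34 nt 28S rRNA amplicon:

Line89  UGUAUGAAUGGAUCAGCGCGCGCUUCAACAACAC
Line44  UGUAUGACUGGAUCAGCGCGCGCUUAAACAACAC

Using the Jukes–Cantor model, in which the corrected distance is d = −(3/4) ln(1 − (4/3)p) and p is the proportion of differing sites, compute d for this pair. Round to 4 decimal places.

Differing sites — 8:A/C; 26:C/A.
p = 2/34 = 0.058824.
d = −0.75 · ln(1 − (4/3)·0.058824) = −0.75 · ln(0.921568) = −0.75 · (-0.081679) = 0.0613.

0.0613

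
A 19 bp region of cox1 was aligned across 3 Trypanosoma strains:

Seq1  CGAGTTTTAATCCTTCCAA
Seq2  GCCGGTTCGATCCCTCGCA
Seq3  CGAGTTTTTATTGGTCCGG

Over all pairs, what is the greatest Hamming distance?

12

Pairwise Hamming distances:
  Seq1 vs Seq2: 9
  Seq1 vs Seq3: 6
  Seq2 vs Seq3: 12
The largest is 12, between Seq2 and Seq3.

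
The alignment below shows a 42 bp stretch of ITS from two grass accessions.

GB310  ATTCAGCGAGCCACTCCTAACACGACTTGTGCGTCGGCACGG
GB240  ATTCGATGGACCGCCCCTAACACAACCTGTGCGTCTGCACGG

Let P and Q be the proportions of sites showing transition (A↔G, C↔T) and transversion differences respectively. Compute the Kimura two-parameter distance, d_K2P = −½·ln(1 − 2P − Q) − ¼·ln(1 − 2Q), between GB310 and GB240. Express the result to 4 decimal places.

Differing sites — 5:A/G (Ti); 6:G/A (Ti); 7:C/T (Ti); 9:A/G (Ti); 10:G/A (Ti); 13:A/G (Ti); 15:T/C (Ti); 24:G/A (Ti); 27:T/C (Ti); 36:G/T (Tv).
Of the 10 differences, 9 transitions and 1 transversion over 42 sites: P = 9/42 = 0.214286, Q = 1/42 = 0.023810.
d = −0.5·ln(0.547618) − 0.25·ln(0.952380) = −0.5·(-0.602177) − 0.25·(-0.048791) = 0.3133.

0.3133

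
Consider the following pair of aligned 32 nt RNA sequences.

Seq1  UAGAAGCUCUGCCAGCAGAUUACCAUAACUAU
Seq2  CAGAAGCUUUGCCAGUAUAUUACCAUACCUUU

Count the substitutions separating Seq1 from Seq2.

Differing sites — 1:U/C; 9:C/U; 16:C/U; 18:G/U; 28:A/C; 31:A/U.
That gives 6 mismatches out of 32 aligned sites, so the Hamming distance is 6.

6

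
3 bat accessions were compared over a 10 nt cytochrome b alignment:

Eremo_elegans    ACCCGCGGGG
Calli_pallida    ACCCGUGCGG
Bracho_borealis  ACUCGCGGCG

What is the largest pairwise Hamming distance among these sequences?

Pairwise Hamming distances:
  Eremo_elegans vs Calli_pallida: 2
  Eremo_elegans vs Bracho_borealis: 2
  Calli_pallida vs Bracho_borealis: 4
The largest is 4, between Calli_pallida and Bracho_borealis.

4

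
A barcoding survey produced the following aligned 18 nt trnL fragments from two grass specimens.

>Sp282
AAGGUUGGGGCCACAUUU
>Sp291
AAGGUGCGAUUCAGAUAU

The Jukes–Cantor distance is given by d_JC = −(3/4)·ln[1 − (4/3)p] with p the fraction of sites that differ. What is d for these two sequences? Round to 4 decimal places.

0.5482

The sequences differ at positions 6 (U/G), 7 (G/C), 9 (G/A), 10 (G/U), 11 (C/U), 14 (C/G), 17 (U/A).
p = 7/18 = 0.388889.
d = −0.75 · ln(1 − (4/3)·0.388889) = −0.75 · ln(0.481481) = −0.75 · (-0.730889) = 0.5482.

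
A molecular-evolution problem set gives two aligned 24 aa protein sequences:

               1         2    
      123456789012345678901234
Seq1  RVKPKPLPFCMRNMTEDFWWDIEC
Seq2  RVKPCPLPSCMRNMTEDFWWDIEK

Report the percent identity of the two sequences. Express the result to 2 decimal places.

87.50%

The sequences differ at positions 5 (K/C), 9 (F/S), 24 (C/K).
21 of the 24 sites match, so the percent identity is 21/24 × 100 = 87.50%.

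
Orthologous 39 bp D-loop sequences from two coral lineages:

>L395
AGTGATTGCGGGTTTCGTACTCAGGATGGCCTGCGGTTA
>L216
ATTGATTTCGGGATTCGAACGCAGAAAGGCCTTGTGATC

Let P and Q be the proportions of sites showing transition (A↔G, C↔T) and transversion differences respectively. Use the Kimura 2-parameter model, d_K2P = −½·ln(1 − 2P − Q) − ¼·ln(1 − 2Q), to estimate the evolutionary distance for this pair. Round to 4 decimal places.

0.4103

Differing sites — 2:G/T (Tv); 8:G/T (Tv); 13:T/A (Tv); 18:T/A (Tv); 21:T/G (Tv); 25:G/A (Ti); 27:T/A (Tv); 33:G/T (Tv); 34:C/G (Tv); 35:G/T (Tv); 37:T/A (Tv); 39:A/C (Tv).
Of the 12 differences, 1 transition and 11 transversions over 39 sites: P = 1/39 = 0.025641, Q = 11/39 = 0.282051.
d = −0.5·ln(0.666667) − 0.25·ln(0.435898) = −0.5·(-0.405465) − 0.25·(-0.830347) = 0.4103.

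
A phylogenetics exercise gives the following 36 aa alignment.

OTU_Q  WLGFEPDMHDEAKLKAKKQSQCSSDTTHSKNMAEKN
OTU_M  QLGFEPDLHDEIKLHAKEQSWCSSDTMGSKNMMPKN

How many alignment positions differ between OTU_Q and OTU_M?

Mismatches occur at site 1 (W→Q), site 8 (M→L), site 12 (A→I), site 15 (K→H), site 18 (K→E), site 21 (Q→W), site 27 (T→M), site 28 (H→G), site 33 (A→M), site 34 (E→P).
That gives 10 mismatches out of 36 aligned sites, so the Hamming distance is 10.

10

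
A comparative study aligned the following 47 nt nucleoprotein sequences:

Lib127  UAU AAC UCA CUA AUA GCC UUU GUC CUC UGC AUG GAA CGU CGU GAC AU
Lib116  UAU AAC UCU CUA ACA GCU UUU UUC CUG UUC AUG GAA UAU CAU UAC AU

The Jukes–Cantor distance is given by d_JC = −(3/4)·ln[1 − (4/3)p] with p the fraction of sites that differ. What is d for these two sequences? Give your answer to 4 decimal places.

Mismatches occur at site 9 (A/U), site 14 (U/C), site 18 (C/U), site 22 (G/U), site 27 (C/G), site 29 (G/U), site 37 (C/U), site 38 (G/A), site 41 (G/A), site 43 (G/U).
p = 10/47 = 0.212766.
d = −0.75 · ln(1 − (4/3)·0.212766) = −0.75 · ln(0.716312) = −0.75 · (-0.333639) = 0.2502.

0.2502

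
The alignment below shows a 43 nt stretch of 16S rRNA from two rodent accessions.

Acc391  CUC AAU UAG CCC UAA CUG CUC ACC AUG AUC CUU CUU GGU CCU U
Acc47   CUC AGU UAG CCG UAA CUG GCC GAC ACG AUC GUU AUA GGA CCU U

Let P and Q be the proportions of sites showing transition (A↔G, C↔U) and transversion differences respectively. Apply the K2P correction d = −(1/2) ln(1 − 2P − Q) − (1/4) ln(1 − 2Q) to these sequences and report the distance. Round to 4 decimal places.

The sequences differ at positions 5 (A/G, transition), 12 (C/G, transversion), 19 (C/G, transversion), 20 (U/C, transition), 22 (A/G, transition), 23 (C/A, transversion), 26 (U/C, transition), 31 (C/G, transversion), 34 (C/A, transversion), 36 (U/A, transversion), 39 (U/A, transversion).
Of the 11 differences, 4 transitions and 7 transversions over 43 sites: P = 4/43 = 0.093023, Q = 7/43 = 0.162791.
d = −0.5·ln(0.651163) − 0.25·ln(0.674418) = −0.5·(-0.428995) − 0.25·(-0.393905) = 0.3130.

0.3130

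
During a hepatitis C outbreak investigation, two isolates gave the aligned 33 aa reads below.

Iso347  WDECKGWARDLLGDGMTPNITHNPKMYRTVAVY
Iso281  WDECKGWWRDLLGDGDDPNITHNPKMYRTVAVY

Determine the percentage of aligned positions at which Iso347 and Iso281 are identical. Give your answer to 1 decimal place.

90.9%

Mismatches occur at site 8 (A/W), site 16 (M/D), site 17 (T/D).
30 of the 33 sites match, so the percent identity is 30/33 × 100 = 90.9%.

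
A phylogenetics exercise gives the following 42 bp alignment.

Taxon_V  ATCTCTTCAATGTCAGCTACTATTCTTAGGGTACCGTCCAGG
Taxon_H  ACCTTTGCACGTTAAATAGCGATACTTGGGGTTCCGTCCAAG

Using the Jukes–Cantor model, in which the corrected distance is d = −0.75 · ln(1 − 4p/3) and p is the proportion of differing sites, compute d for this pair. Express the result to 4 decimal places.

Mismatches occur at site 2 (T↔C), site 5 (C↔T), site 7 (T↔G), site 10 (A↔C), site 11 (T↔G), site 12 (G↔T), site 14 (C↔A), site 16 (G↔A), site 17 (C↔T), site 18 (T↔A), site 19 (A↔G), site 21 (T↔G), site 24 (T↔A), site 28 (A↔G), site 33 (A↔T), site 41 (G↔A).
p = 16/42 = 0.380952.
d = −0.75 · ln(1 − (4/3)·0.380952) = −0.75 · ln(0.492064) = −0.75 · (-0.709146) = 0.5319.

0.5319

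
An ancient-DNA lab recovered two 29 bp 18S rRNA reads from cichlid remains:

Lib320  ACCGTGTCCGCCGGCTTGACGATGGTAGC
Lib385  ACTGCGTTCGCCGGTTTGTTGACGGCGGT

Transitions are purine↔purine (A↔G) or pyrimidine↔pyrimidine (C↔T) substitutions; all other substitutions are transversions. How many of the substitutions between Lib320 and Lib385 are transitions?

Mismatches occur at site 3 (C↔T, transition), site 5 (T↔C, transition), site 8 (C↔T, transition), site 15 (C↔T, transition), site 19 (A↔T, transversion), site 20 (C↔T, transition), site 23 (T↔C, transition), site 26 (T↔C, transition), site 27 (A↔G, transition), site 29 (C↔T, transition).
Of the 10 differences, 9 transitions and 1 transversion, so the answer is 9.

9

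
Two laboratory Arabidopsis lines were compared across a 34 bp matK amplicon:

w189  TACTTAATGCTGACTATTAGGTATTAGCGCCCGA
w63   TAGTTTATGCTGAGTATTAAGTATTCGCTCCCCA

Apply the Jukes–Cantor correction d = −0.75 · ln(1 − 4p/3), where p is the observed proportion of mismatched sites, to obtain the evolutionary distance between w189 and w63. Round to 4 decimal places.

0.2407

The sequences differ at positions 3 (C/G), 6 (A/T), 14 (C/G), 20 (G/A), 26 (A/C), 29 (G/T), 33 (G/C).
p = 7/34 = 0.205882.
d = −0.75 · ln(1 − (4/3)·0.205882) = −0.75 · ln(0.725491) = −0.75 · (-0.320907) = 0.2407.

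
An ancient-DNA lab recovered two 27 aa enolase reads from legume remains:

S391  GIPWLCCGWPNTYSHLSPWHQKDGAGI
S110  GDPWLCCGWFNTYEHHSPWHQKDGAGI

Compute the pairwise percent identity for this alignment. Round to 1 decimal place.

85.2%

Mismatches occur at site 2 (I↔D), site 10 (P↔F), site 14 (S↔E), site 16 (L↔H).
23 of the 27 sites match, so the percent identity is 23/27 × 100 = 85.2%.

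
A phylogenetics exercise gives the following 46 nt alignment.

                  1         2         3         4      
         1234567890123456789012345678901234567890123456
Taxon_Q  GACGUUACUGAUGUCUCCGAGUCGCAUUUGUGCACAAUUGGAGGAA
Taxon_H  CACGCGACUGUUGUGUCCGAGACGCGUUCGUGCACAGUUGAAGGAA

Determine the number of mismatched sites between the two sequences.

10

Mismatches occur at site 1 (G/C), site 5 (U/C), site 6 (U/G), site 11 (A/U), site 15 (C/G), site 22 (U/A), site 26 (A/G), site 29 (U/C), site 37 (A/G), site 41 (G/A).
That gives 10 mismatches out of 46 aligned sites, so the Hamming distance is 10.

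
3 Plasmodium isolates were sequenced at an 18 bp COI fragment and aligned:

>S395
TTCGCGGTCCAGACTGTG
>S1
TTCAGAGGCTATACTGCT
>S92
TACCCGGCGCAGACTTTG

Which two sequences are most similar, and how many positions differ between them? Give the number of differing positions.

Pairwise Hamming distances:
  S395 vs S1: 8
  S395 vs S92: 5
  S1 vs S92: 11
The smallest is 5, between S395 and S92.

5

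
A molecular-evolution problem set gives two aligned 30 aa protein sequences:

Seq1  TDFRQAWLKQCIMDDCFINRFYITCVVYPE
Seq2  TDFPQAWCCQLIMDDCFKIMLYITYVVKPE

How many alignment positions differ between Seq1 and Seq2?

Differing sites — 4:R/P; 8:L/C; 9:K/C; 11:C/L; 18:I/K; 19:N/I; 20:R/M; 21:F/L; 25:C/Y; 28:Y/K.
That gives 10 mismatches out of 30 aligned sites, so the Hamming distance is 10.

10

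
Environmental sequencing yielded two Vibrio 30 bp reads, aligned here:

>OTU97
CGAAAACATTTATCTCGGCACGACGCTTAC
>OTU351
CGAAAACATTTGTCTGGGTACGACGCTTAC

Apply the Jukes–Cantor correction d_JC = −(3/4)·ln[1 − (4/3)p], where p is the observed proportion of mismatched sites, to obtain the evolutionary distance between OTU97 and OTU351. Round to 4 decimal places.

0.1073

Mismatches occur at site 12 (A/G), site 16 (C/G), site 19 (C/T).
p = 3/30 = 0.100000.
d = −0.75 · ln(1 − (4/3)·0.100000) = −0.75 · ln(0.866667) = −0.75 · (-0.143100) = 0.1073.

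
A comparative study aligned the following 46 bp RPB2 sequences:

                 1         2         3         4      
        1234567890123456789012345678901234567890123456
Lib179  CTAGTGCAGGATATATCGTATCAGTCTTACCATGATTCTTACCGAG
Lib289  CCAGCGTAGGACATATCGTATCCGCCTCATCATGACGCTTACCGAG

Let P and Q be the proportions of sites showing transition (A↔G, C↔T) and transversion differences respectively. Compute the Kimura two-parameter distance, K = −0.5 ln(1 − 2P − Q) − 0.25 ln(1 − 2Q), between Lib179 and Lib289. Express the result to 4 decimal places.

The sequences differ at positions 2 (T/C, transition), 5 (T/C, transition), 7 (C/T, transition), 12 (T/C, transition), 23 (A/C, transversion), 25 (T/C, transition), 28 (T/C, transition), 30 (C/T, transition), 36 (T/C, transition), 37 (T/G, transversion).
Of the 10 differences, 8 transitions and 2 transversions over 46 sites: P = 8/46 = 0.173913, Q = 2/46 = 0.043478.
d = −0.5·ln(0.608696) − 0.25·ln(0.913044) = −0.5·(-0.496436) − 0.25·(-0.090971) = 0.2710.

0.2710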